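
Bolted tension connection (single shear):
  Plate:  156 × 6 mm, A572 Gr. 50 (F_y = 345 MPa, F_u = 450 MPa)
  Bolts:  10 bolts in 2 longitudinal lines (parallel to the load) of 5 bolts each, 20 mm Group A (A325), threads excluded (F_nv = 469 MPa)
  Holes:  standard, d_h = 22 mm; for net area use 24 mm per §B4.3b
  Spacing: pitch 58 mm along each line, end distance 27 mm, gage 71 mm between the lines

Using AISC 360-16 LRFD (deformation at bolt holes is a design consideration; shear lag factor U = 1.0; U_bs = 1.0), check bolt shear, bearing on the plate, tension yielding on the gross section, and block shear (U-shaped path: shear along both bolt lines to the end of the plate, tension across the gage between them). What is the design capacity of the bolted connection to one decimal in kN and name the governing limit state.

290.6 kN (gross-section yield governs)

Bolt shear: A_b = π(20)²/4 = 314.16 mm². φR_n = 0.75 × 469 × 314.16 × 10 × 1 = 1105.1 kN.
Bearing (6 mm plate, F_u = 450 MPa): end bolts L_c = 27 − 22/2 = 16, R_n = min(1.2×16×6×450, 2.4×20×6×450) = 51.84 kN/bolt; interior L_c = 58 − 22 = 36, R_n = 116.64 kN/bolt. φR_n = 0.75 × (2×51.84 + 8×116.64) = 777.6 kN.
Tension yield (gross): A_g = 156×6 = 936 mm². φR_n = 0.90 × 345 × 936 = 290.6 kN.
Block shear: shear path 2×[27+4×58] = 2×259 mm, A_gv = 3108, A_nv = 2×(259 − 4.5×24)×6 = 1812 mm²; tension across gage: (71 − 1×24)×6 = 282 mm². R_n = min(0.6×450×1812, 0.6×345×3108) + 1.0×450×282 = min(489.24, 643.36) + 126.9 = 616.14 kN. φR_n = 0.75 × 616.14 = 462.1 kN.
Governing: min(1105.1, 777.6, 290.6, 462.1) = 290.6 kN → gross-section yield.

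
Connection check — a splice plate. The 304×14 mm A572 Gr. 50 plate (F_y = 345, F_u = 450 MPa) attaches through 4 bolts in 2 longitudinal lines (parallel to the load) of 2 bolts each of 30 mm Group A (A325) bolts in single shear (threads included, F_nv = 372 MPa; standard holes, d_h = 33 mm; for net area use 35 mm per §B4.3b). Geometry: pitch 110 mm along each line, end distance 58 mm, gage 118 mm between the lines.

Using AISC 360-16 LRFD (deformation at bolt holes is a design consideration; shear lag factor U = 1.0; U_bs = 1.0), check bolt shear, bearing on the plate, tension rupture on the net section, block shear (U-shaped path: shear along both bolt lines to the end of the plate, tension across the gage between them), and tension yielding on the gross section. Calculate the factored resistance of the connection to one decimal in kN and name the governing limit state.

Bolt shear: A_b = π(30)²/4 = 706.86 mm². φR_n = 0.75 × 372 × 706.86 × 4 × 1 = 788.9 kN.
Bearing (14 mm plate, F_u = 450 MPa): end bolts L_c = 58 − 33/2 = 41.5, R_n = min(1.2×41.5×14×450, 2.4×30×14×450) = 313.74 kN/bolt; interior L_c = 110 − 33 = 77, R_n = 453.6 kN/bolt. φR_n = 0.75 × (2×313.74 + 2×453.6) = 1151.0 kN.
Tension rupture (net): A_n = (304 − 2×35)×14 = 3276 mm² (U = 1.0, A_e = A_n). φR_n = 0.75 × 450 × 3276 = 1105.7 kN.
Block shear: shear path 2×[58+1×110] = 2×168 mm, A_gv = 4704, A_nv = 2×(168 − 1.5×35)×14 = 3234 mm²; tension across gage: (118 − 1×35)×14 = 1162 mm². R_n = min(0.6×450×3234, 0.6×345×4704) + 1.0×450×1162 = min(873.18, 973.73) + 522.9 = 1396.1 kN. φR_n = 0.75 × 1396.1 = 1047.1 kN.
Tension yield (gross): A_g = 304×14 = 4256 mm². φR_n = 0.90 × 345 × 4256 = 1321.5 kN.
Governing: min(788.9, 1151.0, 1105.7, 1047.1, 1321.5) = 788.9 kN → bolt shear.

788.9 kN (bolt shear governs)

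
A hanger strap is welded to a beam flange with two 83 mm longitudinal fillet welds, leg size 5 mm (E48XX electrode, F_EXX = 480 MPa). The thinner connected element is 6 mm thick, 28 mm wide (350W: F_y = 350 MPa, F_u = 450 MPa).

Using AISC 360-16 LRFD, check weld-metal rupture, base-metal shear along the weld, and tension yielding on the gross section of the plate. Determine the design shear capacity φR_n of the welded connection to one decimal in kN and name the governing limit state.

52.9 kN (gross-section yield governs)

Weld metal: throat = 0.707×5 = 3.535 mm, L = 2×83 = 166 mm. φR_n = 0.75 × 0.6 × 480 × 3.535 × 166 = 126.8 kN.
Base metal shear (6 mm plate): yield φR_n = 1.0×0.6×350×6×166 = 209.2 kN; rupture φR_n = 0.75×0.6×450×6×166 = 201.7 kN; take 201.7 kN (rupture).
Tension yield (gross): A_g = 28×6 = 168 mm². φR_n = 0.90 × 350 × 168 = 52.9 kN.
Governing: min(126.8, 201.7, 52.9) = 52.9 kN → gross-section yield.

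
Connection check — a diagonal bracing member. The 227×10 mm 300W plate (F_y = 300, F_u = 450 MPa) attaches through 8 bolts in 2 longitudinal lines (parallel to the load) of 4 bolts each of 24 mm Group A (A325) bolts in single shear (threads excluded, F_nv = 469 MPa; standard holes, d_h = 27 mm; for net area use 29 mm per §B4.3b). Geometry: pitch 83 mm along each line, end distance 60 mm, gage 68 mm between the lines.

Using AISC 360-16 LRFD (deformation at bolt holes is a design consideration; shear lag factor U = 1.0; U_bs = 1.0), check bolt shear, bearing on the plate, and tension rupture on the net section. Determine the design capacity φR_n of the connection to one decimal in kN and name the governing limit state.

570.4 kN (net-section rupture governs)

Bolt shear: A_b = π(24)²/4 = 452.39 mm². φR_n = 0.75 × 469 × 452.39 × 8 × 1 = 1273.0 kN.
Bearing (10 mm plate, F_u = 450 MPa): end bolts L_c = 60 − 27/2 = 46.5, R_n = min(1.2×46.5×10×450, 2.4×24×10×450) = 251.1 kN/bolt; interior L_c = 83 − 27 = 56, R_n = 259.2 kN/bolt. φR_n = 0.75 × (2×251.1 + 6×259.2) = 1543.1 kN.
Tension rupture (net): A_n = (227 − 2×29)×10 = 1690 mm² (U = 1.0, A_e = A_n). φR_n = 0.75 × 450 × 1690 = 570.4 kN.
Governing: min(1273.0, 1543.1, 570.4) = 570.4 kN → net-section rupture.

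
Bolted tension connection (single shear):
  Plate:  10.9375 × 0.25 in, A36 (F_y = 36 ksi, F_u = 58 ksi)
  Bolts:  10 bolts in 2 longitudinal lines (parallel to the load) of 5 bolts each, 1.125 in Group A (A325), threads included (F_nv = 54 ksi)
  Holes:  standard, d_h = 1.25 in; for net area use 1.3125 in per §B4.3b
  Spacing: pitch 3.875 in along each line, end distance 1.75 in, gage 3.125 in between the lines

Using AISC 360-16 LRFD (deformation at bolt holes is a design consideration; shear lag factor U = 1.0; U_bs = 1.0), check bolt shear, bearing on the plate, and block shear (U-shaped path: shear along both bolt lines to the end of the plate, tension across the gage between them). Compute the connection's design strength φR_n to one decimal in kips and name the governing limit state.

Bolt shear: A_b = π(1.125)²/4 = 0.99402 in². φR_n = 0.75 × 54 × 0.99402 × 10 × 1 = 402.6 kips.
Bearing (0.25 in plate, F_u = 58 ksi): end bolts L_c = 1.75 − 1.25/2 = 1.125, R_n = min(1.2×1.125×0.25×58, 2.4×1.125×0.25×58) = 19.575 kips/bolt; interior L_c = 3.875 − 1.25 = 2.625, R_n = 39.15 kips/bolt. φR_n = 0.75 × (2×19.575 + 8×39.15) = 264.3 kips.
Block shear: shear path 2×[1.75+4×3.875] = 2×17.25 in, A_gv = 8.625, A_nv = 2×(17.25 − 4.5×1.3125)×0.25 = 5.6719 in²; tension across gage: (3.125 − 1×1.3125)×0.25 = 0.45313 in². R_n = min(0.6×58×5.6719, 0.6×36×8.625) + 1.0×58×0.45313 = min(197.38, 186.3) + 26.282 = 212.58 kips. φR_n = 0.75 × 212.58 = 159.4 kips.
Governing: min(402.6, 264.3, 159.4) = 159.4 kips → block shear.

159.4 kips (block shear governs)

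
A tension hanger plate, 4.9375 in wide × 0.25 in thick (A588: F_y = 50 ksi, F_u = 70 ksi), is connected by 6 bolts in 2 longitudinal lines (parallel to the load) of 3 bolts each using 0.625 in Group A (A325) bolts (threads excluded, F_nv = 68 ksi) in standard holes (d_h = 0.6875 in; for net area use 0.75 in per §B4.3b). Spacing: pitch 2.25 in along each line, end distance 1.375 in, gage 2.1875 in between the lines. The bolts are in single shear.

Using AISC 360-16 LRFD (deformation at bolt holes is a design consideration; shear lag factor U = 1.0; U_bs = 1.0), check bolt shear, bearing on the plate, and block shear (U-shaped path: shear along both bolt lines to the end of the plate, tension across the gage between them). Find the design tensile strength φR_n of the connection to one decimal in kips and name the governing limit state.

Bolt shear: A_b = π(0.625)²/4 = 0.3068 in². φR_n = 0.75 × 68 × 0.3068 × 6 × 1 = 93.9 kips.
Bearing (0.25 in plate, F_u = 70 ksi): end bolts L_c = 1.375 − 0.6875/2 = 1.03125, R_n = min(1.2×1.03125×0.25×70, 2.4×0.625×0.25×70) = 21.656 kips/bolt; interior L_c = 2.25 − 0.6875 = 1.5625, R_n = 26.25 kips/bolt. φR_n = 0.75 × (2×21.656 + 4×26.25) = 111.2 kips.
Block shear: shear path 2×[1.375+2×2.25] = 2×5.875 in, A_gv = 2.9375, A_nv = 2×(5.875 − 2.5×0.75)×0.25 = 2 in²; tension across gage: (2.1875 − 1×0.75)×0.25 = 0.35938 in². R_n = min(0.6×70×2, 0.6×50×2.9375) + 1.0×70×0.35938 = min(84, 88.125) + 25.157 = 109.16 kips. φR_n = 0.75 × 109.16 = 81.9 kips.
Governing: min(93.9, 111.2, 81.9) = 81.9 kips → block shear.

81.9 kips (block shear governs)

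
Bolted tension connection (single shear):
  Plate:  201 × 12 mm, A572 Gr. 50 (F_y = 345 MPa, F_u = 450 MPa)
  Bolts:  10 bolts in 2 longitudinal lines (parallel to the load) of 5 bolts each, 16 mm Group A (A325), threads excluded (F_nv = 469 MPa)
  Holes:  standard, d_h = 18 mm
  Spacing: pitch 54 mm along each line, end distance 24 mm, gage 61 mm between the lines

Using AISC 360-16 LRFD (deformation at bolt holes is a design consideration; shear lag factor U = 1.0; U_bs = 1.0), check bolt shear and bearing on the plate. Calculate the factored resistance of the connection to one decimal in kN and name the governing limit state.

707.2 kN (bolt shear governs)

Bolt shear: A_b = π(16)²/4 = 201.06 mm². φR_n = 0.75 × 469 × 201.06 × 10 × 1 = 707.2 kN.
Bearing (12 mm plate, F_u = 450 MPa): end bolts L_c = 24 − 18/2 = 15, R_n = min(1.2×15×12×450, 2.4×16×12×450) = 97.2 kN/bolt; interior L_c = 54 − 18 = 36, R_n = 207.36 kN/bolt. φR_n = 0.75 × (2×97.2 + 8×207.36) = 1390.0 kN.
Governing: min(707.2, 1390.0) = 707.2 kN → bolt shear.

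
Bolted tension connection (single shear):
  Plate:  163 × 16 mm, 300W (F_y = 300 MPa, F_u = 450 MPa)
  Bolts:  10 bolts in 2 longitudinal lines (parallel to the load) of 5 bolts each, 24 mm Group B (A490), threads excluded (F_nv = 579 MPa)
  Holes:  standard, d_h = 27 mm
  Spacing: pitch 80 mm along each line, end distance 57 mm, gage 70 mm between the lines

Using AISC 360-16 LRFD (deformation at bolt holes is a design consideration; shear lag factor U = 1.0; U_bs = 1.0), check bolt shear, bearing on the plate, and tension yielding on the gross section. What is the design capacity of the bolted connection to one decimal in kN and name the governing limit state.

Bolt shear: A_b = π(24)²/4 = 452.39 mm². φR_n = 0.75 × 579 × 452.39 × 10 × 1 = 1964.5 kN.
Bearing (16 mm plate, F_u = 450 MPa): end bolts L_c = 57 − 27/2 = 43.5, R_n = min(1.2×43.5×16×450, 2.4×24×16×450) = 375.84 kN/bolt; interior L_c = 80 − 27 = 53, R_n = 414.72 kN/bolt. φR_n = 0.75 × (2×375.84 + 8×414.72) = 3052.1 kN.
Tension yield (gross): A_g = 163×16 = 2608 mm². φR_n = 0.90 × 300 × 2608 = 704.2 kN.
Governing: min(1964.5, 3052.1, 704.2) = 704.2 kN → gross-section yield.

704.2 kN (gross-section yield governs)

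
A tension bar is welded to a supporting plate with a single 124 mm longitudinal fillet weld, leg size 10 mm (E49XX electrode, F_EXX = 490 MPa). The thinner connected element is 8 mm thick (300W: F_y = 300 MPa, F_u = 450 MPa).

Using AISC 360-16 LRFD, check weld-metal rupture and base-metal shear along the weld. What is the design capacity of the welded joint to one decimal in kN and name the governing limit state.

Weld metal: throat = 0.707×10 = 7.07 mm, L = 124 mm. φR_n = 0.75 × 0.6 × 490 × 7.07 × 124 = 193.3 kN.
Base metal shear (8 mm plate): yield φR_n = 1.0×0.6×300×8×124 = 178.6 kN; rupture φR_n = 0.75×0.6×450×8×124 = 200.9 kN; take 178.6 kN (yield).
Governing: min(193.3, 178.6) = 178.6 kN → base-metal shear.

178.6 kN (base-metal shear governs)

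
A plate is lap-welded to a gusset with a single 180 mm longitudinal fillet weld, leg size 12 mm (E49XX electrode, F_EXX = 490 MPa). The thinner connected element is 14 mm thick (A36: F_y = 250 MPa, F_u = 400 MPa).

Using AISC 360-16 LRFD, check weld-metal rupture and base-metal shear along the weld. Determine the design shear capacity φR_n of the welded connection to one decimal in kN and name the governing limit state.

336.7 kN (weld metal governs)

Weld metal: throat = 0.707×12 = 8.484 mm, L = 180 mm. φR_n = 0.75 × 0.6 × 490 × 8.484 × 180 = 336.7 kN.
Base metal shear (14 mm plate): yield φR_n = 1.0×0.6×250×14×180 = 378.0 kN; rupture φR_n = 0.75×0.6×400×14×180 = 453.6 kN; take 378.0 kN (yield).
Governing: min(336.7, 378.0) = 336.7 kN → weld metal.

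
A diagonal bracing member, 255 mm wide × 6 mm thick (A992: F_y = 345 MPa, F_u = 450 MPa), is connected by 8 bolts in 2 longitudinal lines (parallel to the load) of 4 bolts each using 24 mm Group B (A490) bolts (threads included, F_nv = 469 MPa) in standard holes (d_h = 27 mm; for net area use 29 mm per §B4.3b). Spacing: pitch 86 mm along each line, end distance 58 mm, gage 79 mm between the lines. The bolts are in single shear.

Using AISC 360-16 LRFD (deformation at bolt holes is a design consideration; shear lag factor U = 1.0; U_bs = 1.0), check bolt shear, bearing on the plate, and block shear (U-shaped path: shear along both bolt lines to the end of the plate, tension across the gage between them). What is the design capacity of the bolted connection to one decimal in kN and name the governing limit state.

Bolt shear: A_b = π(24)²/4 = 452.39 mm². φR_n = 0.75 × 469 × 452.39 × 8 × 1 = 1273.0 kN.
Bearing (6 mm plate, F_u = 450 MPa): end bolts L_c = 58 − 27/2 = 44.5, R_n = min(1.2×44.5×6×450, 2.4×24×6×450) = 144.18 kN/bolt; interior L_c = 86 − 27 = 59, R_n = 155.52 kN/bolt. φR_n = 0.75 × (2×144.18 + 6×155.52) = 916.1 kN.
Block shear: shear path 2×[58+3×86] = 2×316 mm, A_gv = 3792, A_nv = 2×(316 − 3.5×29)×6 = 2574 mm²; tension across gage: (79 − 1×29)×6 = 300 mm². R_n = min(0.6×450×2574, 0.6×345×3792) + 1.0×450×300 = min(694.98, 784.94) + 135 = 829.98 kN. φR_n = 0.75 × 829.98 = 622.5 kN.
Governing: min(1273.0, 916.1, 622.5) = 622.5 kN → block shear.

622.5 kN (block shear governs)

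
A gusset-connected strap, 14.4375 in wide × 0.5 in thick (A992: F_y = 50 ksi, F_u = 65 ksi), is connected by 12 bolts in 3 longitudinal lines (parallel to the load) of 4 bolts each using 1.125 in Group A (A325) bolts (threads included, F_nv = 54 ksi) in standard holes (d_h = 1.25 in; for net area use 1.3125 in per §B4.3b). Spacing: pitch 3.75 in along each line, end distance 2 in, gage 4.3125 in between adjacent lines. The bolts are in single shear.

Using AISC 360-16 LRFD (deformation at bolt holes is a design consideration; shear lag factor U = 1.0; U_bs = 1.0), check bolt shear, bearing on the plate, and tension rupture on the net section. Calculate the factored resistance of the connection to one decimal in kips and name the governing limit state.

255.9 kips (net-section rupture governs)

Bolt shear: A_b = π(1.125)²/4 = 0.99402 in². φR_n = 0.75 × 54 × 0.99402 × 12 × 1 = 483.1 kips.
Bearing (0.5 in plate, F_u = 65 ksi): end bolts L_c = 2 − 1.25/2 = 1.375, R_n = min(1.2×1.375×0.5×65, 2.4×1.125×0.5×65) = 53.625 kips/bolt; interior L_c = 3.75 − 1.25 = 2.5, R_n = 87.75 kips/bolt. φR_n = 0.75 × (3×53.625 + 9×87.75) = 713.0 kips.
Tension rupture (net): A_n = (14.4375 − 3×1.3125)×0.5 = 5.25 in² (U = 1.0, A_e = A_n). φR_n = 0.75 × 65 × 5.25 = 255.9 kips.
Governing: min(483.1, 713.0, 255.9) = 255.9 kips → net-section rupture.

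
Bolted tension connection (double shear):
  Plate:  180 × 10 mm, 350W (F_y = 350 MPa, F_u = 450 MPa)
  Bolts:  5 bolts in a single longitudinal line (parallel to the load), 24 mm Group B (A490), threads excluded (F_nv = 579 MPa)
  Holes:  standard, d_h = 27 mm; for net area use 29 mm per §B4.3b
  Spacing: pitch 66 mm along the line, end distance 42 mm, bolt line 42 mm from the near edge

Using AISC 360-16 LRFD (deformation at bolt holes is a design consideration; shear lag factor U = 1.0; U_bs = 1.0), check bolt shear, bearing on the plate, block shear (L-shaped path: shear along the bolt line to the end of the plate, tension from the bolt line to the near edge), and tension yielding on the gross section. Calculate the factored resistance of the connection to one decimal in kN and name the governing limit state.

Bolt shear: A_b = π(24)²/4 = 452.39 mm². φR_n = 0.75 × 579 × 452.39 × 5 × 2 = 1964.5 kN.
Bearing (10 mm plate, F_u = 450 MPa): end bolts L_c = 42 − 27/2 = 28.5, R_n = min(1.2×28.5×10×450, 2.4×24×10×450) = 153.9 kN/bolt; interior L_c = 66 − 27 = 39, R_n = 210.6 kN/bolt. φR_n = 0.75 × (1×153.9 + 4×210.6) = 747.2 kN.
Block shear: shear path 1×[42+4×66] = 1×306 mm, A_gv = 3060, A_nv = 1×(306 − 4.5×29)×10 = 1755 mm²; tension to near edge: (42 − 0.5×29)×10 = 275 mm². R_n = min(0.6×450×1755, 0.6×350×3060) + 1.0×450×275 = min(473.85, 642.6) + 123.75 = 597.6 kN. φR_n = 0.75 × 597.6 = 448.2 kN.
Tension yield (gross): A_g = 180×10 = 1800 mm². φR_n = 0.90 × 350 × 1800 = 567.0 kN.
Governing: min(1964.5, 747.2, 448.2, 567.0) = 448.2 kN → block shear.

448.2 kN (block shear governs)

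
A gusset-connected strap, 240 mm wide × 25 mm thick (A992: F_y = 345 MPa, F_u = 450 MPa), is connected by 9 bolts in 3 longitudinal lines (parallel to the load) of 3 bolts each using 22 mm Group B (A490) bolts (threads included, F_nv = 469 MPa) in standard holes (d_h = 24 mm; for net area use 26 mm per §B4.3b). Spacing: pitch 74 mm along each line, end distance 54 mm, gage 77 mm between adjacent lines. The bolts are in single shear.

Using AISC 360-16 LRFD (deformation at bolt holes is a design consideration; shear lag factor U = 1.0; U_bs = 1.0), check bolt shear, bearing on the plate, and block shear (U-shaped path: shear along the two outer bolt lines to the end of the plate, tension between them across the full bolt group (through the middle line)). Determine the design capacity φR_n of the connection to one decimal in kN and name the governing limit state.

Bolt shear: A_b = π(22)²/4 = 380.13 mm². φR_n = 0.75 × 469 × 380.13 × 9 × 1 = 1203.4 kN.
Bearing (25 mm plate, F_u = 450 MPa): end bolts L_c = 54 − 24/2 = 42, R_n = min(1.2×42×25×450, 2.4×22×25×450) = 567 kN/bolt; interior L_c = 74 − 24 = 50, R_n = 594 kN/bolt. φR_n = 0.75 × (3×567 + 6×594) = 3948.8 kN.
Block shear: shear path 2×[54+2×74] = 2×202 mm, A_gv = 10100, A_nv = 2×(202 − 2.5×26)×25 = 6850 mm²; tension across gage: (154 − 2×26)×25 = 2550 mm². R_n = min(0.6×450×6850, 0.6×345×10100) + 1.0×450×2550 = min(1849.5, 2090.7) + 1147.5 = 2997 kN. φR_n = 0.75 × 2997 = 2247.8 kN.
Governing: min(1203.4, 3948.8, 2247.8) = 1203.4 kN → bolt shear.

1203.4 kN (bolt shear governs)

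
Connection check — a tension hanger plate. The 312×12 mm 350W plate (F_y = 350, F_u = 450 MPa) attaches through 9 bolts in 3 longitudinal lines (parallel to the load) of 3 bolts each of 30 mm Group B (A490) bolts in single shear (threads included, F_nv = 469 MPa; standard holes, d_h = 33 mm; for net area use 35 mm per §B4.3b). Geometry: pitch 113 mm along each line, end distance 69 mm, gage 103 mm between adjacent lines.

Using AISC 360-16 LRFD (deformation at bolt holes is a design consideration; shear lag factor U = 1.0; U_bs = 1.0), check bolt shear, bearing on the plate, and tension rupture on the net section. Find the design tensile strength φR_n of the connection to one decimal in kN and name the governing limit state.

Bolt shear: A_b = π(30)²/4 = 706.86 mm². φR_n = 0.75 × 469 × 706.86 × 9 × 1 = 2237.7 kN.
Bearing (12 mm plate, F_u = 450 MPa): end bolts L_c = 69 − 33/2 = 52.5, R_n = min(1.2×52.5×12×450, 2.4×30×12×450) = 340.2 kN/bolt; interior L_c = 113 − 33 = 80, R_n = 388.8 kN/bolt. φR_n = 0.75 × (3×340.2 + 6×388.8) = 2515.1 kN.
Tension rupture (net): A_n = (312 − 3×35)×12 = 2484 mm² (U = 1.0, A_e = A_n). φR_n = 0.75 × 450 × 2484 = 838.4 kN.
Governing: min(2237.7, 2515.1, 838.4) = 838.4 kN → net-section rupture.

838.4 kN (net-section rupture governs)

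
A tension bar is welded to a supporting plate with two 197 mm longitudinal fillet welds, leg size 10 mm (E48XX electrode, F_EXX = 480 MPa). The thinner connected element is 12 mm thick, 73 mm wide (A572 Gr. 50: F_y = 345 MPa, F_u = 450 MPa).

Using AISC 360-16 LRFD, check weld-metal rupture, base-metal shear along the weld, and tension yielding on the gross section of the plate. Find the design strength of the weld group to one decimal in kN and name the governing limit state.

272.0 kN (gross-section yield governs)

Weld metal: throat = 0.707×10 = 7.07 mm, L = 2×197 = 394 mm. φR_n = 0.75 × 0.6 × 480 × 7.07 × 394 = 601.7 kN.
Base metal shear (12 mm plate): yield φR_n = 1.0×0.6×345×12×394 = 978.7 kN; rupture φR_n = 0.75×0.6×450×12×394 = 957.4 kN; take 957.4 kN (rupture).
Tension yield (gross): A_g = 73×12 = 876 mm². φR_n = 0.90 × 345 × 876 = 272.0 kN.
Governing: min(601.7, 957.4, 272.0) = 272.0 kN → gross-section yield.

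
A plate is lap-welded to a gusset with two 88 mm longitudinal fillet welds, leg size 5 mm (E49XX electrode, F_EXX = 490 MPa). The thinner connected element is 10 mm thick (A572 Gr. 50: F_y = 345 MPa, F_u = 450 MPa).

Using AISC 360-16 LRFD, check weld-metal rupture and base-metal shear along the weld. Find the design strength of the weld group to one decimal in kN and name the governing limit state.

137.2 kN (weld metal governs)

Weld metal: throat = 0.707×5 = 3.535 mm, L = 2×88 = 176 mm. φR_n = 0.75 × 0.6 × 490 × 3.535 × 176 = 137.2 kN.
Base metal shear (10 mm plate): yield φR_n = 1.0×0.6×345×10×176 = 364.3 kN; rupture φR_n = 0.75×0.6×450×10×176 = 356.4 kN; take 356.4 kN (rupture).
Governing: min(137.2, 356.4) = 137.2 kN → weld metal.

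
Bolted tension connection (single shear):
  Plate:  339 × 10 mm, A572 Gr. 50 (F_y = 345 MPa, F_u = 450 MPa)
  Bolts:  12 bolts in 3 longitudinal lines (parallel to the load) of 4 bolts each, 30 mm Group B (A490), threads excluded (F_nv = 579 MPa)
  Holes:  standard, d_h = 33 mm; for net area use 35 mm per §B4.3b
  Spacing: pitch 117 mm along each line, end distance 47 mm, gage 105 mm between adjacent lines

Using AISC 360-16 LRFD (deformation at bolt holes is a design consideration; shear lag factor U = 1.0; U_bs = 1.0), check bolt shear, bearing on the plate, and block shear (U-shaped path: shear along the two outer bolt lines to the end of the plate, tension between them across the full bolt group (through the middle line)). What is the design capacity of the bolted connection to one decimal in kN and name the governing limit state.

Bolt shear: A_b = π(30)²/4 = 706.86 mm². φR_n = 0.75 × 579 × 706.86 × 12 × 1 = 3683.4 kN.
Bearing (10 mm plate, F_u = 450 MPa): end bolts L_c = 47 − 33/2 = 30.5, R_n = min(1.2×30.5×10×450, 2.4×30×10×450) = 164.7 kN/bolt; interior L_c = 117 − 33 = 84, R_n = 324 kN/bolt. φR_n = 0.75 × (3×164.7 + 9×324) = 2557.6 kN.
Block shear: shear path 2×[47+3×117] = 2×398 mm, A_gv = 7960, A_nv = 2×(398 − 3.5×35)×10 = 5510 mm²; tension across gage: (210 − 2×35)×10 = 1400 mm². R_n = min(0.6×450×5510, 0.6×345×7960) + 1.0×450×1400 = min(1487.7, 1647.7) + 630 = 2117.7 kN. φR_n = 0.75 × 2117.7 = 1588.3 kN.
Governing: min(3683.4, 2557.6, 1588.3) = 1588.3 kN → block shear.

1588.3 kN (block shear governs)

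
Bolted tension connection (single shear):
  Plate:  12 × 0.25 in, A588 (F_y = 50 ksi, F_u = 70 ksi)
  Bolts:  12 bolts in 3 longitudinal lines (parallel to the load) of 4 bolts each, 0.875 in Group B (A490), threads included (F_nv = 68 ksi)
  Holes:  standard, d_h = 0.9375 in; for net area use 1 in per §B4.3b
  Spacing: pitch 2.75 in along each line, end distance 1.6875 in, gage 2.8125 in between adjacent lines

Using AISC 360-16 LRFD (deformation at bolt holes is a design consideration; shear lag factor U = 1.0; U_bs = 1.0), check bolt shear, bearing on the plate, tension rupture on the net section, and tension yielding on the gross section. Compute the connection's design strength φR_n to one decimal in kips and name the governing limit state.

Bolt shear: A_b = π(0.875)²/4 = 0.60132 in². φR_n = 0.75 × 68 × 0.60132 × 12 × 1 = 368.0 kips.
Bearing (0.25 in plate, F_u = 70 ksi): end bolts L_c = 1.6875 − 0.9375/2 = 1.21875, R_n = min(1.2×1.21875×0.25×70, 2.4×0.875×0.25×70) = 25.594 kips/bolt; interior L_c = 2.75 − 0.9375 = 1.8125, R_n = 36.75 kips/bolt. φR_n = 0.75 × (3×25.594 + 9×36.75) = 305.6 kips.
Tension rupture (net): A_n = (12 − 3×1)×0.25 = 2.25 in² (U = 1.0, A_e = A_n). φR_n = 0.75 × 70 × 2.25 = 118.1 kips.
Tension yield (gross): A_g = 12×0.25 = 3 in². φR_n = 0.90 × 50 × 3 = 135.0 kips.
Governing: min(368.0, 305.6, 118.1, 135.0) = 118.1 kips → net-section rupture.

118.1 kips (net-section rupture governs)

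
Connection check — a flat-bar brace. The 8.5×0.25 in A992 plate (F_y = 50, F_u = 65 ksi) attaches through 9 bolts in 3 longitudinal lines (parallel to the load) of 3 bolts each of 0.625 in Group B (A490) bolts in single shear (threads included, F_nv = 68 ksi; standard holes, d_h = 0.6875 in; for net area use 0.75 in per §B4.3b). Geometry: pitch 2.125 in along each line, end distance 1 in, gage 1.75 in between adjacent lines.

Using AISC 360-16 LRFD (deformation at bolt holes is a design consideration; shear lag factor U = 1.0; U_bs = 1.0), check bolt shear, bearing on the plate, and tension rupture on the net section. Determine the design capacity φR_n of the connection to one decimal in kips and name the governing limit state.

76.2 kips (net-section rupture governs)

Bolt shear: A_b = π(0.625)²/4 = 0.3068 in². φR_n = 0.75 × 68 × 0.3068 × 9 × 1 = 140.8 kips.
Bearing (0.25 in plate, F_u = 65 ksi): end bolts L_c = 1 − 0.6875/2 = 0.65625, R_n = min(1.2×0.65625×0.25×65, 2.4×0.625×0.25×65) = 12.797 kips/bolt; interior L_c = 2.125 − 0.6875 = 1.4375, R_n = 24.375 kips/bolt. φR_n = 0.75 × (3×12.797 + 6×24.375) = 138.5 kips.
Tension rupture (net): A_n = (8.5 − 3×0.75)×0.25 = 1.5625 in² (U = 1.0, A_e = A_n). φR_n = 0.75 × 65 × 1.5625 = 76.2 kips.
Governing: min(140.8, 138.5, 76.2) = 76.2 kips → net-section rupture.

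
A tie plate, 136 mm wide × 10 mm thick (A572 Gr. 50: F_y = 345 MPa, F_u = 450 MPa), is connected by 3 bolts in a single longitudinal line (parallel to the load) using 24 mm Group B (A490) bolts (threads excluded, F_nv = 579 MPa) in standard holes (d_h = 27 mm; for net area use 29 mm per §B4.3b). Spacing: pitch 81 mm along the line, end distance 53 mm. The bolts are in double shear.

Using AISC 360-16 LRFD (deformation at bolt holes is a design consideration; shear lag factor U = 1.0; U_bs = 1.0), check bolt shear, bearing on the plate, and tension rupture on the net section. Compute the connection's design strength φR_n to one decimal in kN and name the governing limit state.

Bolt shear: A_b = π(24)²/4 = 452.39 mm². φR_n = 0.75 × 579 × 452.39 × 3 × 2 = 1178.7 kN.
Bearing (10 mm plate, F_u = 450 MPa): end bolts L_c = 53 − 27/2 = 39.5, R_n = min(1.2×39.5×10×450, 2.4×24×10×450) = 213.3 kN/bolt; interior L_c = 81 − 27 = 54, R_n = 259.2 kN/bolt. φR_n = 0.75 × (1×213.3 + 2×259.2) = 548.8 kN.
Tension rupture (net): A_n = (136 − 1×29)×10 = 1070 mm² (U = 1.0, A_e = A_n). φR_n = 0.75 × 450 × 1070 = 361.1 kN.
Governing: min(1178.7, 548.8, 361.1) = 361.1 kN → net-section rupture.

361.1 kN (net-section rupture governs)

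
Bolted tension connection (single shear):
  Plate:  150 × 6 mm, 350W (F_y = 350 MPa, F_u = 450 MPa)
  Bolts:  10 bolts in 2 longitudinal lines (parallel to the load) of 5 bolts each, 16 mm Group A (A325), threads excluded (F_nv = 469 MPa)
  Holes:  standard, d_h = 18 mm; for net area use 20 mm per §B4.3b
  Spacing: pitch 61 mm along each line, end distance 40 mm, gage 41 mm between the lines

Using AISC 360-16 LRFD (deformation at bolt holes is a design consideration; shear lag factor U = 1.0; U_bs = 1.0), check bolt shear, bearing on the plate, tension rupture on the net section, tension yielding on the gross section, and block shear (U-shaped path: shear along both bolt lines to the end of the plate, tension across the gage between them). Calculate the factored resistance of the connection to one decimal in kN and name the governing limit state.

222.8 kN (net-section rupture governs)

Bolt shear: A_b = π(16)²/4 = 201.06 mm². φR_n = 0.75 × 469 × 201.06 × 10 × 1 = 707.2 kN.
Bearing (6 mm plate, F_u = 450 MPa): end bolts L_c = 40 − 18/2 = 31, R_n = min(1.2×31×6×450, 2.4×16×6×450) = 100.44 kN/bolt; interior L_c = 61 − 18 = 43, R_n = 103.68 kN/bolt. φR_n = 0.75 × (2×100.44 + 8×103.68) = 772.7 kN.
Tension rupture (net): A_n = (150 − 2×20)×6 = 660 mm² (U = 1.0, A_e = A_n). φR_n = 0.75 × 450 × 660 = 222.8 kN.
Tension yield (gross): A_g = 150×6 = 900 mm². φR_n = 0.90 × 350 × 900 = 283.5 kN.
Block shear: shear path 2×[40+4×61] = 2×284 mm, A_gv = 3408, A_nv = 2×(284 − 4.5×20)×6 = 2328 mm²; tension across gage: (41 − 1×20)×6 = 126 mm². R_n = min(0.6×450×2328, 0.6×350×3408) + 1.0×450×126 = min(628.56, 715.68) + 56.7 = 685.26 kN. φR_n = 0.75 × 685.26 = 513.9 kN.
Governing: min(707.2, 772.7, 222.8, 283.5, 513.9) = 222.8 kN → net-section rupture.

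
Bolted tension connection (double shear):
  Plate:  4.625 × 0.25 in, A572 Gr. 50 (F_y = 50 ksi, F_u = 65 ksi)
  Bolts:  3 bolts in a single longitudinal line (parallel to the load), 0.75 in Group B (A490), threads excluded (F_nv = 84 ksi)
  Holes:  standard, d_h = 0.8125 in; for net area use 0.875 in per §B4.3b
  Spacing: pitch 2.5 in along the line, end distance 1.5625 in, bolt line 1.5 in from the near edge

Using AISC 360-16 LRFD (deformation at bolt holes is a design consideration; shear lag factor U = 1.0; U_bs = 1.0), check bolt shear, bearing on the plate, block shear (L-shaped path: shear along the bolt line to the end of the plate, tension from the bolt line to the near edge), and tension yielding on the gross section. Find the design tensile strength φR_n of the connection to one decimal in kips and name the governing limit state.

44.9 kips (block shear governs)

Bolt shear: A_b = π(0.75)²/4 = 0.44179 in². φR_n = 0.75 × 84 × 0.44179 × 3 × 2 = 167.0 kips.
Bearing (0.25 in plate, F_u = 65 ksi): end bolts L_c = 1.5625 − 0.8125/2 = 1.15625, R_n = min(1.2×1.15625×0.25×65, 2.4×0.75×0.25×65) = 22.547 kips/bolt; interior L_c = 2.5 − 0.8125 = 1.6875, R_n = 29.25 kips/bolt. φR_n = 0.75 × (1×22.547 + 2×29.25) = 60.8 kips.
Block shear: shear path 1×[1.5625+2×2.5] = 1×6.5625 in, A_gv = 1.6406, A_nv = 1×(6.5625 − 2.5×0.875)×0.25 = 1.0938 in²; tension to near edge: (1.5 − 0.5×0.875)×0.25 = 0.26563 in². R_n = min(0.6×65×1.0938, 0.6×50×1.6406) + 1.0×65×0.26563 = min(42.658, 49.218) + 17.266 = 59.924 kips. φR_n = 0.75 × 59.924 = 44.9 kips.
Tension yield (gross): A_g = 4.625×0.25 = 1.1563 in². φR_n = 0.90 × 50 × 1.1563 = 52.0 kips.
Governing: min(167.0, 60.8, 44.9, 52.0) = 44.9 kips → block shear.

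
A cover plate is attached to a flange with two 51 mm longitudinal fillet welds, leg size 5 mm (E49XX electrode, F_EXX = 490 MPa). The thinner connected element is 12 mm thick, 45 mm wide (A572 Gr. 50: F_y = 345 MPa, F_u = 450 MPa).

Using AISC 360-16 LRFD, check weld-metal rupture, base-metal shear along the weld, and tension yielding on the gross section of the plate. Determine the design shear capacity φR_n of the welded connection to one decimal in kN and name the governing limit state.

79.5 kN (weld metal governs)

Weld metal: throat = 0.707×5 = 3.535 mm, L = 2×51 = 102 mm. φR_n = 0.75 × 0.6 × 490 × 3.535 × 102 = 79.5 kN.
Base metal shear (12 mm plate): yield φR_n = 1.0×0.6×345×12×102 = 253.4 kN; rupture φR_n = 0.75×0.6×450×12×102 = 247.9 kN; take 247.9 kN (rupture).
Tension yield (gross): A_g = 45×12 = 540 mm². φR_n = 0.90 × 345 × 540 = 167.7 kN.
Governing: min(79.5, 247.9, 167.7) = 79.5 kN → weld metal.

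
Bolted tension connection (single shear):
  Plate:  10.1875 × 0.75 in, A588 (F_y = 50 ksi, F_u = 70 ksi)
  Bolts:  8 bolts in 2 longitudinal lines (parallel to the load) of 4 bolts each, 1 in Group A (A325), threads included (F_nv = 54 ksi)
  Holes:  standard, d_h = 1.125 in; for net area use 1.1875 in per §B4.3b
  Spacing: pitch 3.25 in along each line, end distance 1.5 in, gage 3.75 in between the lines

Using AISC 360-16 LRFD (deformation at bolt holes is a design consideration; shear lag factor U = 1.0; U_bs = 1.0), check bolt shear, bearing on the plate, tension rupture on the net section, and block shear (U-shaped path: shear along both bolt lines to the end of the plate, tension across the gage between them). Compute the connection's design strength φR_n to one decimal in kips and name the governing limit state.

Bolt shear: A_b = π(1)²/4 = 0.7854 in². φR_n = 0.75 × 54 × 0.7854 × 8 × 1 = 254.5 kips.
Bearing (0.75 in plate, F_u = 70 ksi): end bolts L_c = 1.5 − 1.125/2 = 0.9375, R_n = min(1.2×0.9375×0.75×70, 2.4×1×0.75×70) = 59.063 kips/bolt; interior L_c = 3.25 − 1.125 = 2.125, R_n = 126 kips/bolt. φR_n = 0.75 × (2×59.063 + 6×126) = 655.6 kips.
Tension rupture (net): A_n = (10.1875 − 2×1.1875)×0.75 = 5.8594 in² (U = 1.0, A_e = A_n). φR_n = 0.75 × 70 × 5.8594 = 307.6 kips.
Block shear: shear path 2×[1.5+3×3.25] = 2×11.25 in, A_gv = 16.875, A_nv = 2×(11.25 − 3.5×1.1875)×0.75 = 10.641 in²; tension across gage: (3.75 − 1×1.1875)×0.75 = 1.9219 in². R_n = min(0.6×70×10.641, 0.6×50×16.875) + 1.0×70×1.9219 = min(446.92, 506.25) + 134.53 = 581.45 kips. φR_n = 0.75 × 581.45 = 436.1 kips.
Governing: min(254.5, 655.6, 307.6, 436.1) = 254.5 kips → bolt shear.

254.5 kips (bolt shear governs)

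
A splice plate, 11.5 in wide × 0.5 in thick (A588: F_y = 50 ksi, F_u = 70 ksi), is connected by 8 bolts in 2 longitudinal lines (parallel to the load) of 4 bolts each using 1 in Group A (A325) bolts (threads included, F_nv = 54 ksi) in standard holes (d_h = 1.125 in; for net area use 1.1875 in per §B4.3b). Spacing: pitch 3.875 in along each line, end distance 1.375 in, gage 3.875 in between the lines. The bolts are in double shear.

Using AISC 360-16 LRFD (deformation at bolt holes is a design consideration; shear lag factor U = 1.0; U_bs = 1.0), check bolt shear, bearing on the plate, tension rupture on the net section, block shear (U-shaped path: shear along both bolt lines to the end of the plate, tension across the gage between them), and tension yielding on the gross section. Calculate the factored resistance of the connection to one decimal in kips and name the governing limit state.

239.5 kips (net-section rupture governs)

Bolt shear: A_b = π(1)²/4 = 0.7854 in². φR_n = 0.75 × 54 × 0.7854 × 8 × 2 = 508.9 kips.
Bearing (0.5 in plate, F_u = 70 ksi): end bolts L_c = 1.375 − 1.125/2 = 0.8125, R_n = min(1.2×0.8125×0.5×70, 2.4×1×0.5×70) = 34.125 kips/bolt; interior L_c = 3.875 − 1.125 = 2.75, R_n = 84 kips/bolt. φR_n = 0.75 × (2×34.125 + 6×84) = 429.2 kips.
Tension rupture (net): A_n = (11.5 − 2×1.1875)×0.5 = 4.5625 in² (U = 1.0, A_e = A_n). φR_n = 0.75 × 70 × 4.5625 = 239.5 kips.
Block shear: shear path 2×[1.375+3×3.875] = 2×13 in, A_gv = 13, A_nv = 2×(13 − 3.5×1.1875)×0.5 = 8.8438 in²; tension across gage: (3.875 − 1×1.1875)×0.5 = 1.3438 in². R_n = min(0.6×70×8.8438, 0.6×50×13) + 1.0×70×1.3438 = min(371.44, 390) + 94.066 = 465.51 kips. φR_n = 0.75 × 465.51 = 349.1 kips.
Tension yield (gross): A_g = 11.5×0.5 = 5.75 in². φR_n = 0.90 × 50 × 5.75 = 258.8 kips.
Governing: min(508.9, 429.2, 239.5, 349.1, 258.8) = 239.5 kips → net-section rupture.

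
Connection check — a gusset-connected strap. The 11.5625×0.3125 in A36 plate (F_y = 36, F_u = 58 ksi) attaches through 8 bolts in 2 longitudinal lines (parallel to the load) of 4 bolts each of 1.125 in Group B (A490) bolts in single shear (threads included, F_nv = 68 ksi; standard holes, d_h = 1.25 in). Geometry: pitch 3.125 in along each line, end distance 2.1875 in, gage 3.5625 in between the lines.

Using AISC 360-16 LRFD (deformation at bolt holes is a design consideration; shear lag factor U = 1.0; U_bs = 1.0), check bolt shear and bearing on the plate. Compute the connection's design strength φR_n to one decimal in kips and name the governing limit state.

Bolt shear: A_b = π(1.125)²/4 = 0.99402 in². φR_n = 0.75 × 68 × 0.99402 × 8 × 1 = 405.6 kips.
Bearing (0.3125 in plate, F_u = 58 ksi): end bolts L_c = 2.1875 − 1.25/2 = 1.5625, R_n = min(1.2×1.5625×0.3125×58, 2.4×1.125×0.3125×58) = 33.984 kips/bolt; interior L_c = 3.125 − 1.25 = 1.875, R_n = 40.781 kips/bolt. φR_n = 0.75 × (2×33.984 + 6×40.781) = 234.5 kips.
Governing: min(405.6, 234.5) = 234.5 kips → bearing.

234.5 kips (bearing governs)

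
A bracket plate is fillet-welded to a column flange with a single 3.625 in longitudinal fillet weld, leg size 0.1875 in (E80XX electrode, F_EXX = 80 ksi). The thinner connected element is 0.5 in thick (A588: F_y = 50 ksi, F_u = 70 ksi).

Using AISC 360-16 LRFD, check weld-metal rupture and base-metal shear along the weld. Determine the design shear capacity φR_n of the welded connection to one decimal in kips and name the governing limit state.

Weld metal: throat = 0.707×0.1875 = 0.13256 in, L = 3.625 in. φR_n = 0.75 × 0.6 × 80 × 0.13256 × 3.625 = 17.3 kips.
Base metal shear (0.5 in plate): yield φR_n = 1.0×0.6×50×0.5×3.625 = 54.4 kips; rupture φR_n = 0.75×0.6×70×0.5×3.625 = 57.1 kips; take 54.4 kips (yield).
Governing: min(17.3, 54.4) = 17.3 kips → weld metal.

17.3 kips (weld metal governs)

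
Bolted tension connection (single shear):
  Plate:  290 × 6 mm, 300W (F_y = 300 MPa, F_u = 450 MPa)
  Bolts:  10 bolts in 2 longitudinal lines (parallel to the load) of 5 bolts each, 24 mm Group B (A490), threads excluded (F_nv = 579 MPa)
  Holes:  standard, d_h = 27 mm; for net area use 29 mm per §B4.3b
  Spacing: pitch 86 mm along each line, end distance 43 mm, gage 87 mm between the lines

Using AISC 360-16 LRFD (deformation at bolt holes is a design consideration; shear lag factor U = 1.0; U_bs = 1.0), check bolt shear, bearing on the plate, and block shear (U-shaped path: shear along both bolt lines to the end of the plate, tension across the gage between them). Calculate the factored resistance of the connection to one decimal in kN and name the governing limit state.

740.7 kN (block shear governs)

Bolt shear: A_b = π(24)²/4 = 452.39 mm². φR_n = 0.75 × 579 × 452.39 × 10 × 1 = 1964.5 kN.
Bearing (6 mm plate, F_u = 450 MPa): end bolts L_c = 43 − 27/2 = 29.5, R_n = min(1.2×29.5×6×450, 2.4×24×6×450) = 95.58 kN/bolt; interior L_c = 86 − 27 = 59, R_n = 155.52 kN/bolt. φR_n = 0.75 × (2×95.58 + 8×155.52) = 1076.5 kN.
Block shear: shear path 2×[43+4×86] = 2×387 mm, A_gv = 4644, A_nv = 2×(387 − 4.5×29)×6 = 3078 mm²; tension across gage: (87 − 1×29)×6 = 348 mm². R_n = min(0.6×450×3078, 0.6×300×4644) + 1.0×450×348 = min(831.06, 835.92) + 156.6 = 987.66 kN. φR_n = 0.75 × 987.66 = 740.7 kN.
Governing: min(1964.5, 1076.5, 740.7) = 740.7 kN → block shear.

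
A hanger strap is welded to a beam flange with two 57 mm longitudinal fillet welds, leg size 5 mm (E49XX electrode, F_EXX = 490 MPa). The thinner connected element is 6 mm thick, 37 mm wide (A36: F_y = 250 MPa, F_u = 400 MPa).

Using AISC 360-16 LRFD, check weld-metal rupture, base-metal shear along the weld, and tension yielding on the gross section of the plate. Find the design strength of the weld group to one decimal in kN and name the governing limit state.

50.0 kN (gross-section yield governs)

Weld metal: throat = 0.707×5 = 3.535 mm, L = 2×57 = 114 mm. φR_n = 0.75 × 0.6 × 490 × 3.535 × 114 = 88.9 kN.
Base metal shear (6 mm plate): yield φR_n = 1.0×0.6×250×6×114 = 102.6 kN; rupture φR_n = 0.75×0.6×400×6×114 = 123.1 kN; take 102.6 kN (yield).
Tension yield (gross): A_g = 37×6 = 222 mm². φR_n = 0.90 × 250 × 222 = 50.0 kN.
Governing: min(88.9, 102.6, 50.0) = 50.0 kN → gross-section yield.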